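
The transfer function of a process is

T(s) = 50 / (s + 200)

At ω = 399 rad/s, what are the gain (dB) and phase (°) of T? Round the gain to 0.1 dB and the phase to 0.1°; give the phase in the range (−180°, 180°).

At s = jω = j399:
pole (s+200): 200 + j399 → |·| = √(200²+399²) = √199201 ≈ 446.32, ∠ = arctan(399/200) ≈ 63.38°
|T| = 50 / 446.32 ≈ 0.11203
Gain = 20 log₁₀(0.11203) ≈ -19.01 dB
∠T = 0.00° − 63.38° = -63.38°

-19.0 dB, -63.4°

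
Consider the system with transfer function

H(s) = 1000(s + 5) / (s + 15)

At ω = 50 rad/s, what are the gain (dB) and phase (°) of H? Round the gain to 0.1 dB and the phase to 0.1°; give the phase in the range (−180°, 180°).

59.7 dB, 11.0°

At s = jω = j50:
zero (s+5): 5 + j50 → |·| = √(5²+50²) = √2525 ≈ 50.249, ∠ = arctan(50/5) ≈ 84.29°
pole (s+15): 15 + j50 → |·| = √(15²+50²) = √2725 ≈ 52.202, ∠ = arctan(50/15) ≈ 73.30°
|H| = 1000 · 50.249 / 52.202 ≈ 962.59
Gain = 20 log₁₀(962.59) ≈ 59.67 dB
∠H = 84.29° − 73.30° = 10.99°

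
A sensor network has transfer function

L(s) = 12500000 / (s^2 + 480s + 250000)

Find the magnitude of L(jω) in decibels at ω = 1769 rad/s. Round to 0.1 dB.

12.4 dB

At s = jω = j1769:
quadratic: (j1769)² + 480·j1769 + 250000 = -2879361 + j849120 → |·| ≈ 3.002e+06, ∠ ≈ 163.57°
|L| = 12500000 / 3.002e+06 ≈ 4.1639
Gain = 20 log₁₀(4.1639) ≈ 12.39 dB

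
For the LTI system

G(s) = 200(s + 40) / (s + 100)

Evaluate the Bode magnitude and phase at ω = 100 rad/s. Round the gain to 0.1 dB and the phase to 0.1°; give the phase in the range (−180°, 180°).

43.7 dB, 23.2°

At s = jω = j100:
zero (s+40): 40 + j100 → |·| = √(40²+100²) = √11600 ≈ 107.7, ∠ = arctan(100/40) ≈ 68.20°
pole (s+100): 100 + j100 → |·| = √(100²+100²) = √20000 ≈ 141.42, ∠ = arctan(100/100) ≈ 45.00°
|G| = 200 · 107.7 / 141.42 ≈ 152.31
Gain = 20 log₁₀(152.31) ≈ 43.65 dB
∠G = 68.20° − 45.00° = 23.20°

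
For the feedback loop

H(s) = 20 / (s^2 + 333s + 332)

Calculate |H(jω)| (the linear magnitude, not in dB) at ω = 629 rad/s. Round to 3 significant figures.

4.47e-05

Substitute s = j629:
Numerator: 20 = 20 + j0
Denominator: (j629)^2 + 333(j629) + 332 = -395309 + j209457
|N| = √(20² + 0²) ≈ 20, ∠N ≈ 0.00°
|D| = √(395309² + 209457²) ≈ 4.4737e+05, ∠D ≈ 152.08°
|H| = 20 / 4.4737e+05 ≈ 4.4706e-05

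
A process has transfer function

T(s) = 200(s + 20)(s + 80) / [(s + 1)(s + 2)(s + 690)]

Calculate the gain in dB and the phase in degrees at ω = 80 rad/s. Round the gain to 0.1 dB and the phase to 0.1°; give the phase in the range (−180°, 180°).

At s = jω = j80:
zero (s+20): 20 + j80 → |·| = √(20²+80²) = √6800 ≈ 82.462, ∠ = arctan(80/20) ≈ 75.96°
zero (s+80): 80 + j80 → |·| = √(80²+80²) = √12800 ≈ 113.14, ∠ = arctan(80/80) ≈ 45.00°
pole (s+1): 1 + j80 → |·| = √(1²+80²) = √6401 ≈ 80.006, ∠ = arctan(80/1) ≈ 89.28°
pole (s+2): 2 + j80 → |·| = √(2²+80²) = √6404 ≈ 80.025, ∠ = arctan(80/2) ≈ 88.57°
pole (s+690): 690 + j80 → |·| = √(690²+80²) = √482500 ≈ 694.62, ∠ = arctan(80/690) ≈ 6.61°
|T| = 200 · 9329.8 / 4.4473e+06 ≈ 0.41957
Gain = 20 log₁₀(0.41957) ≈ -7.54 dB
∠T = 120.96° − 184.46° = -63.50°

-7.5 dB, -63.5°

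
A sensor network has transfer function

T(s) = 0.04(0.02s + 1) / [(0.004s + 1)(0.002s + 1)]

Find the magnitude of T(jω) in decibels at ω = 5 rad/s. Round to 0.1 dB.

At ω = 5 rad/s:
zero (1 + j5·0.02) = 1 + j0.1 → |·| ≈ 1.005, ∠ ≈ 5.71°
pole (1 + j5·0.004) = 1 + j0.02 → |·| ≈ 1.0002, ∠ ≈ 1.15°
pole (1 + j5·0.002) = 1 + j0.01 → |·| ≈ 1, ∠ ≈ 0.57°
|T| = 0.04 · 1.005 / (1.0002 · 1) ≈ 0.040192
Gain = 20 log₁₀(0.040192) ≈ -27.92 dB

-27.9 dB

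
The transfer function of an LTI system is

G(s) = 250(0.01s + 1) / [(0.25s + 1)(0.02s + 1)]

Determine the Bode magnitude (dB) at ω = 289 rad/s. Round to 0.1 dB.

5.1 dB

At ω = 289 rad/s:
zero (1 + j289·0.01) = 1 + j2.89 → |·| ≈ 3.0581, ∠ ≈ 70.91°
pole (1 + j289·0.25) = 1 + j72.25 → |·| ≈ 72.257, ∠ ≈ 89.21°
pole (1 + j289·0.02) = 1 + j5.78 → |·| ≈ 5.8659, ∠ ≈ 80.18°
|G| = 250 · 3.0581 / (72.257 · 5.8659) ≈ 1.8038
Gain = 20 log₁₀(1.8038) ≈ 5.12 dB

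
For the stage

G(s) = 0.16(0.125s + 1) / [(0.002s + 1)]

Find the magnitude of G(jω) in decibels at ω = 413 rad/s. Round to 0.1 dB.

16.1 dB

At ω = 413 rad/s:
zero (1 + j413·0.125) = 1 + j51.625 → |·| ≈ 51.635, ∠ ≈ 88.89°
pole (1 + j413·0.002) = 1 + j0.826 → |·| ≈ 1.297, ∠ ≈ 39.56°
|G| = 0.16 · 51.635 / (1.297) ≈ 6.3698
Gain = 20 log₁₀(6.3698) ≈ 16.08 dB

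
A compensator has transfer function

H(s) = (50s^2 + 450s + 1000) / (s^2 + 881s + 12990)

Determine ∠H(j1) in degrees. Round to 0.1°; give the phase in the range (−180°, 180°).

Substitute s = j1:
Numerator: 50(j1)^2 + 450(j1) + 1000 = 950 + j450
Denominator: (j1)^2 + 881(j1) + 12990 = 12989 + j881
|N| = √(950² + 450²) ≈ 1051.2, ∠N ≈ 25.35°
|D| = √(12989² + 881²) ≈ 13019, ∠D ≈ 3.88°
∠H = 25.35° − 3.88° = 21.47°

21.5°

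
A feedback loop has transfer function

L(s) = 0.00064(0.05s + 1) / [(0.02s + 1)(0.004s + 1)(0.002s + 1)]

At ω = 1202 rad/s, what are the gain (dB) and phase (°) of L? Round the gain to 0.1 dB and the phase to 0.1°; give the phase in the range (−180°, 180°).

At ω = 1202 rad/s:
zero (1 + j1202·0.05) = 1 + j60.1 → |·| ≈ 60.108, ∠ ≈ 89.05°
pole (1 + j1202·0.02) = 1 + j24.04 → |·| ≈ 24.061, ∠ ≈ 87.62°
pole (1 + j1202·0.004) = 1 + j4.808 → |·| ≈ 4.9109, ∠ ≈ 78.25°
pole (1 + j1202·0.002) = 1 + j2.404 → |·| ≈ 2.6037, ∠ ≈ 67.41°
|L| = 0.00064 · 60.108 / (24.061 · 4.9109 · 2.6037) ≈ 0.00012504
Gain = 20 log₁₀(0.00012504) ≈ -78.06 dB
∠L = (89.05°) − (87.62° + 78.25° + 67.41°) = -144.23°

-78.1 dB, -144.2°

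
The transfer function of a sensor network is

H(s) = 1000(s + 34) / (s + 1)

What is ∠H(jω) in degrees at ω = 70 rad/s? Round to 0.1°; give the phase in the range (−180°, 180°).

-25.1°

At s = jω = j70:
zero (s+34): 34 + j70 → |·| = √(34²+70²) = √6056 ≈ 77.82, ∠ = arctan(70/34) ≈ 64.09°
pole (s+1): 1 + j70 → |·| = √(1²+70²) = √4901 ≈ 70.007, ∠ = arctan(70/1) ≈ 89.18°
∠H = 64.09° − 89.18° = -25.09°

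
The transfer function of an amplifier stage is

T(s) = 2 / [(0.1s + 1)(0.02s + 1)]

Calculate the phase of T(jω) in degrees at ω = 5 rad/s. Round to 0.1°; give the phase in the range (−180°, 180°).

At ω = 5 rad/s:
pole (1 + j5·0.1) = 1 + j0.5 → |·| ≈ 1.118, ∠ ≈ 26.57°
pole (1 + j5·0.02) = 1 + j0.1 → |·| ≈ 1.005, ∠ ≈ 5.71°
∠T = (0°) − (26.57° + 5.71°) = -32.28°

-32.3°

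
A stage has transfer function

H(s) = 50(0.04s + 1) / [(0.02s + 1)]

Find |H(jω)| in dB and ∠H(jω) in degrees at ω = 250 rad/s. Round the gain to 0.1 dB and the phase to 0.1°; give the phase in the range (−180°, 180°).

39.9 dB, 5.6°

At ω = 250 rad/s:
zero (1 + j250·0.04) = 1 + j10 → |·| ≈ 10.05, ∠ ≈ 84.29°
pole (1 + j250·0.02) = 1 + j5 → |·| ≈ 5.099, ∠ ≈ 78.69°
|H| = 50 · 10.05 / (5.099) ≈ 98.549
Gain = 20 log₁₀(98.549) ≈ 39.87 dB
∠H = (84.29°) − (78.69°) = 5.60°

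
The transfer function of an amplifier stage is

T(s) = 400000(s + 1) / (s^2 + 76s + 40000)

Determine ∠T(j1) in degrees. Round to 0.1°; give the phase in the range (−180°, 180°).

44.9°

At s = jω = j1:
zero (s+1): 1 + j1 → |·| = √(1²+1²) = √2 ≈ 1.4142, ∠ = arctan(1/1) ≈ 45.00°
quadratic: (j1)² + 76·j1 + 40000 = 39999 + j76 → |·| ≈ 39999, ∠ ≈ 0.11°
∠T = 45.00° − 0.11° = 44.89°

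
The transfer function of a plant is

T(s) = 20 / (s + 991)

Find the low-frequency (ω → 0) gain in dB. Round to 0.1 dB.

T(0) = 20 / (991) ≈ 0.020182
20 log₁₀(0.020182) ≈ -33.90 dB

-33.9 dB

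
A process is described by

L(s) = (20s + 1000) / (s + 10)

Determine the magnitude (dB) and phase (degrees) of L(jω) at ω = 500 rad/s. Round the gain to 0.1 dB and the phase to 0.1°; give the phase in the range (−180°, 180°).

Substitute s = j500:
Numerator: 20(j500) + 1000 = 1000 + j10000
Denominator: (j500) + 10 = 10 + j500
|N| = √(1000² + 10000²) ≈ 10050, ∠N ≈ 84.29°
|D| = √(10² + 500²) ≈ 500.1, ∠D ≈ 88.85°
|L| = 10050 / 500.1 ≈ 20.096
Gain = 20 log₁₀(20.096) ≈ 26.06 dB
∠L = 84.29° − 88.85° = -4.56°

26.1 dB, -4.6°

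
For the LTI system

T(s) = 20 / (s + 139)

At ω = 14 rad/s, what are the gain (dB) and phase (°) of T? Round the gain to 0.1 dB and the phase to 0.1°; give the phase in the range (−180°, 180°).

Substitute s = j14:
Numerator: 20 = 20 + j0
Denominator: (j14) + 139 = 139 + j14
|N| = √(20² + 0²) ≈ 20, ∠N ≈ 0.00°
|D| = √(139² + 14²) ≈ 139.7, ∠D ≈ 5.75°
|T| = 20 / 139.7 ≈ 0.14316
Gain = 20 log₁₀(0.14316) ≈ -16.88 dB
∠T = 0.00° − 5.75° = -5.75°

-16.9 dB, -5.8°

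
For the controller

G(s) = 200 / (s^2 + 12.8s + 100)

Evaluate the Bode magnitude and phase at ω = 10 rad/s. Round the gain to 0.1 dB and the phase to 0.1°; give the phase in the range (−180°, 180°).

3.9 dB, -90.0°

At s = jω = j10:
quadratic: (j10)² + 12.8·j10 + 100 = 0 + j128 → |·| ≈ 128, ∠ ≈ 90.00°
|G| = 200 / 128 ≈ 1.5625
Gain = 20 log₁₀(1.5625) ≈ 3.88 dB
∠G = 0.00° − 90.00° = -90.00°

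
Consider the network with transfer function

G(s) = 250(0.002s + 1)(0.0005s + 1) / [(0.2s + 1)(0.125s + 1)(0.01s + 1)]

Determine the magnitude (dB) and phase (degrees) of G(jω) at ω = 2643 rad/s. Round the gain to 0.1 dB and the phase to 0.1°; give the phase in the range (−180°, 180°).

-66.3 dB, -135.4°

At ω = 2643 rad/s:
zero (1 + j2643·0.002) = 1 + j5.286 → |·| ≈ 5.3798, ∠ ≈ 79.29°
zero (1 + j2643·0.0005) = 1 + j1.3215 → |·| ≈ 1.6572, ∠ ≈ 52.88°
pole (1 + j2643·0.2) = 1 + j528.6 → |·| ≈ 528.6, ∠ ≈ 89.89°
pole (1 + j2643·0.125) = 1 + j330.375 → |·| ≈ 330.38, ∠ ≈ 89.83°
pole (1 + j2643·0.01) = 1 + j26.43 → |·| ≈ 26.449, ∠ ≈ 87.83°
|G| = 250 · 5.3798 · 1.6572 / (528.6 · 330.38 · 26.449) ≈ 0.00048254
Gain = 20 log₁₀(0.00048254) ≈ -66.33 dB
∠G = (79.29° + 52.88°) − (89.89° + 89.83° + 87.83°) = -135.38°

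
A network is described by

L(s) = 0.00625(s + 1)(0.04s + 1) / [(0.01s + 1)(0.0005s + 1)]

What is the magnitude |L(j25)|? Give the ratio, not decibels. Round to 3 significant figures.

0.215

At ω = 25 rad/s:
zero (1 + j25·1) = 1 + j25 → |·| ≈ 25.02, ∠ ≈ 87.71°
zero (1 + j25·0.04) = 1 + j1 → |·| ≈ 1.4142, ∠ ≈ 45.00°
pole (1 + j25·0.01) = 1 + j0.25 → |·| ≈ 1.0308, ∠ ≈ 14.04°
pole (1 + j25·0.0005) = 1 + j0.0125 → |·| ≈ 1.0001, ∠ ≈ 0.72°
|L| = 0.00625 · 25.02 · 1.4142 / (1.0308 · 1.0001) ≈ 0.21452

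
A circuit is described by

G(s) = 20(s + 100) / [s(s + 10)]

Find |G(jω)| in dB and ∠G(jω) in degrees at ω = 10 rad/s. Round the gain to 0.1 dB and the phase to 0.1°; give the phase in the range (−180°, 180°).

At s = jω = j10:
zero (s+100): 100 + j10 → |·| = √(100²+10²) = √10100 ≈ 100.5, ∠ = arctan(10/100) ≈ 5.71°
pole (s+10): 10 + j10 → |·| = √(10²+10²) = √200 ≈ 14.142, ∠ = arctan(10/10) ≈ 45.00°
pole at origin: |s| = 10, ∠ = 90.00° (in denominator)
|G| = 20 · 100.5 / 141.42 ≈ 14.213
Gain = 20 log₁₀(14.213) ≈ 23.05 dB
∠G = 5.71° − 135.00° = -129.29°

23.1 dB, -129.3°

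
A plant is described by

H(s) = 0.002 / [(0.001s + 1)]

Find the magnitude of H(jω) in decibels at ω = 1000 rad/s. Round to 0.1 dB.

At ω = 1000 rad/s:
pole (1 + j1000·0.001) = 1 + j1 → |·| ≈ 1.4142, ∠ ≈ 45.00°
|H| = 0.002 · 1 / (1.4142) ≈ 0.0014142
Gain = 20 log₁₀(0.0014142) ≈ -56.99 dB

-57.0 dB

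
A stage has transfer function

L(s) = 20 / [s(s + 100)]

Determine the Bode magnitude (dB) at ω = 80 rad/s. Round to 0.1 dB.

At s = jω = j80:
pole (s+100): 100 + j80 → |·| = √(100²+80²) = √16400 ≈ 128.06, ∠ = arctan(80/100) ≈ 38.66°
pole at origin: |s| = 80, ∠ = 90.00° (in denominator)
|L| = 20 / 10245 ≈ 0.0019522
Gain = 20 log₁₀(0.0019522) ≈ -54.19 dB

-54.2 dB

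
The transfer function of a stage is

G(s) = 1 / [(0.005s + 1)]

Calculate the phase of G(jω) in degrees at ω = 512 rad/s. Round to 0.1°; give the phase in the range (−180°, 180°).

-68.7°

At ω = 512 rad/s:
pole (1 + j512·0.005) = 1 + j2.56 → |·| ≈ 2.7484, ∠ ≈ 68.66°
∠G = (0°) − (68.66°) = -68.66°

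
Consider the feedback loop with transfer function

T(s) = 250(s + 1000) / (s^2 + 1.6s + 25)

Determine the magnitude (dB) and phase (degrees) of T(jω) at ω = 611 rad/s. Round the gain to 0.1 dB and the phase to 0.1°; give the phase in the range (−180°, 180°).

At s = jω = j611:
zero (s+1000): 1000 + j611 → |·| = √(1000²+611²) = √1373321 ≈ 1171.9, ∠ = arctan(611/1000) ≈ 31.42°
quadratic: (j611)² + 1.6·j611 + 25 = -373296 + j977.6 → |·| ≈ 3.733e+05, ∠ ≈ 179.85°
|T| = 250 · 1171.9 / 3.733e+05 ≈ 0.78482
Gain = 20 log₁₀(0.78482) ≈ -2.10 dB
∠T = 31.42° − 179.85° = -148.43°

-2.1 dB, -148.4°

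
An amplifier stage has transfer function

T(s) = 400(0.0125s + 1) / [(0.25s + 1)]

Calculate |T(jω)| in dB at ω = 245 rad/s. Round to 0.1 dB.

26.5 dB

At ω = 245 rad/s:
zero (1 + j245·0.0125) = 1 + j3.0625 → |·| ≈ 3.2216, ∠ ≈ 71.92°
pole (1 + j245·0.25) = 1 + j61.25 → |·| ≈ 61.258, ∠ ≈ 89.06°
|T| = 400 · 3.2216 / (61.258) ≈ 21.036
Gain = 20 log₁₀(21.036) ≈ 26.46 dB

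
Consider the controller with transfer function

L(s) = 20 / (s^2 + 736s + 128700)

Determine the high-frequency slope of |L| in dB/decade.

-40 dB/decade

Each pole contributes −20 dB/decade at high frequency; each zero contributes +20 dB/decade.
Net: 0 zero(s) − 2 pole(s) → -40 dB/decade.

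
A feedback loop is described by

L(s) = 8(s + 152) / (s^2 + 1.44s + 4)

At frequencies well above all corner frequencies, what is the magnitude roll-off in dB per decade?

Each pole contributes −20 dB/decade at high frequency; each zero contributes +20 dB/decade.
Net: 1 zero(s) − 2 pole(s) → -20 dB/decade.

-20 dB/decade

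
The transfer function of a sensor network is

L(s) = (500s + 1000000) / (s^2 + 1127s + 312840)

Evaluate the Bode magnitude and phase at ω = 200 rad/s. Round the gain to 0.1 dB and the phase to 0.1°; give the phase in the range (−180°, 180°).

9.1 dB, -33.9°

Substitute s = j200:
Numerator: 500(j200) + 1000000 = 1000000 + j100000
Denominator: (j200)^2 + 1127(j200) + 312840 = 272840 + j225400
|N| = √(1000000² + 100000²) ≈ 1.005e+06, ∠N ≈ 5.71°
|D| = √(272840² + 225400²) ≈ 3.539e+05, ∠D ≈ 39.56°
|L| = 1.005e+06 / 3.539e+05 ≈ 2.8398
Gain = 20 log₁₀(2.8398) ≈ 9.07 dB
∠L = 5.71° − 39.56° = -33.85°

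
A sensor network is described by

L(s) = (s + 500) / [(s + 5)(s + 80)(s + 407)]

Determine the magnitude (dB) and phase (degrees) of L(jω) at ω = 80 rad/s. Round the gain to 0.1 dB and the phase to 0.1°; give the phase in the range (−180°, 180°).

At s = jω = j80:
zero (s+500): 500 + j80 → |·| = √(500²+80²) = √256400 ≈ 506.36, ∠ = arctan(80/500) ≈ 9.09°
pole (s+5): 5 + j80 → |·| = √(5²+80²) = √6425 ≈ 80.156, ∠ = arctan(80/5) ≈ 86.42°
pole (s+80): 80 + j80 → |·| = √(80²+80²) = √12800 ≈ 113.14, ∠ = arctan(80/80) ≈ 45.00°
pole (s+407): 407 + j80 → |·| = √(407²+80²) = √172049 ≈ 414.79, ∠ = arctan(80/407) ≈ 11.12°
|L| = 1 · 506.36 / 3.7617e+06 ≈ 0.00013461
Gain = 20 log₁₀(0.00013461) ≈ -77.42 dB
∠L = 9.09° − 142.54° = -133.45°

-77.4 dB, -133.5°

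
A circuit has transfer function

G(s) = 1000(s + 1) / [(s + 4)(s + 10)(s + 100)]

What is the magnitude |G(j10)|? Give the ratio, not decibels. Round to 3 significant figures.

At s = jω = j10:
zero (s+1): 1 + j10 → |·| = √(1²+10²) = √101 ≈ 10.05, ∠ = arctan(10/1) ≈ 84.29°
pole (s+4): 4 + j10 → |·| = √(4²+10²) = √116 ≈ 10.77, ∠ = arctan(10/4) ≈ 68.20°
pole (s+10): 10 + j10 → |·| = √(10²+10²) = √200 ≈ 14.142, ∠ = arctan(10/10) ≈ 45.00°
pole (s+100): 100 + j10 → |·| = √(100²+10²) = √10100 ≈ 100.5, ∠ = arctan(10/100) ≈ 5.71°
|G| = 1000 · 10.05 / 15307 ≈ 0.65656

0.657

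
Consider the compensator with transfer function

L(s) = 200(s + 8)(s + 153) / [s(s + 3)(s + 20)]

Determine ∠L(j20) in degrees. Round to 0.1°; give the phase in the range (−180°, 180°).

At s = jω = j20:
zero (s+8): 8 + j20 → |·| = √(8²+20²) = √464 ≈ 21.541, ∠ = arctan(20/8) ≈ 68.20°
zero (s+153): 153 + j20 → |·| = √(153²+20²) = √23809 ≈ 154.3, ∠ = arctan(20/153) ≈ 7.45°
pole (s+3): 3 + j20 → |·| = √(3²+20²) = √409 ≈ 20.224, ∠ = arctan(20/3) ≈ 81.47°
pole (s+20): 20 + j20 → |·| = √(20²+20²) = √800 ≈ 28.284, ∠ = arctan(20/20) ≈ 45.00°
pole at origin: |s| = 20, ∠ = 90.00° (in denominator)
∠L = 75.65° − 216.47° = -140.82°

-140.8°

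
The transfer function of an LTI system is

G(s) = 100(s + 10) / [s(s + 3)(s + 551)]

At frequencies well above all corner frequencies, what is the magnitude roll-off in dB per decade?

-40 dB/decade

Each pole contributes −20 dB/decade at high frequency; each zero contributes +20 dB/decade.
Net: 1 zero(s) − 3 pole(s) → -40 dB/decade.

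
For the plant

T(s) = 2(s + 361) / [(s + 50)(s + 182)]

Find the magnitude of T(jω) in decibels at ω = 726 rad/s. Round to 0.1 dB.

-50.5 dB

At s = jω = j726:
zero (s+361): 361 + j726 → |·| = √(361²+726²) = √657397 ≈ 810.8, ∠ = arctan(726/361) ≈ 63.56°
pole (s+50): 50 + j726 → |·| = √(50²+726²) = √529576 ≈ 727.72, ∠ = arctan(726/50) ≈ 86.06°
pole (s+182): 182 + j726 → |·| = √(182²+726²) = √560200 ≈ 748.47, ∠ = arctan(726/182) ≈ 75.93°
|T| = 2 · 810.8 / 5.4468e+05 ≈ 0.0029772
Gain = 20 log₁₀(0.0029772) ≈ -50.52 dB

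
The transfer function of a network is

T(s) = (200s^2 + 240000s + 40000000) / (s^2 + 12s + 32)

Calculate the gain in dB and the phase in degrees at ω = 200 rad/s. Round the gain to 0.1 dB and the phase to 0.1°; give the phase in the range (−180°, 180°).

63.2 dB, -120.3°

Substitute s = j200:
Numerator: 200(j200)^2 + 240000(j200) + 40000000 = 32000000 + j48000000
Denominator: (j200)^2 + 12(j200) + 32 = -39968 + j2400
|N| = √(32000000² + 48000000²) ≈ 5.7689e+07, ∠N ≈ 56.31°
|D| = √(39968² + 2400²) ≈ 40040, ∠D ≈ 176.56°
|T| = 5.7689e+07 / 40040 ≈ 1440.8
Gain = 20 log₁₀(1440.8) ≈ 63.17 dB
∠T = 56.31° − 176.56° = -120.25°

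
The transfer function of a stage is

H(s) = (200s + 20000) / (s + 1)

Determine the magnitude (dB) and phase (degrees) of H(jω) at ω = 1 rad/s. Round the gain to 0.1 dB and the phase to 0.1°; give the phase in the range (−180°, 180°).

Substitute s = j1:
Numerator: 200(j1) + 20000 = 20000 + j200
Denominator: (j1) + 1 = 1 + j1
|N| = √(20000² + 200²) ≈ 20001, ∠N ≈ 0.57°
|D| = √(1² + 1²) ≈ 1.4142, ∠D ≈ 45.00°
|H| = 20001 / 1.4142 ≈ 14143
Gain = 20 log₁₀(14143) ≈ 83.01 dB
∠H = 0.57° − 45.00° = -44.43°

83.0 dB, -44.4°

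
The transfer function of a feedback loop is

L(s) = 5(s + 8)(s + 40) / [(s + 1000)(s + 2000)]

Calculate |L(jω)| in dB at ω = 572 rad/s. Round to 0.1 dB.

-3.3 dB

At s = jω = j572:
zero (s+8): 8 + j572 → |·| = √(8²+572²) = √327248 ≈ 572.06, ∠ = arctan(572/8) ≈ 89.20°
zero (s+40): 40 + j572 → |·| = √(40²+572²) = √328784 ≈ 573.4, ∠ = arctan(572/40) ≈ 86.00°
pole (s+1000): 1000 + j572 → |·| = √(1000²+572²) = √1327184 ≈ 1152, ∠ = arctan(572/1000) ≈ 29.77°
pole (s+2000): 2000 + j572 → |·| = √(2000²+572²) = √4327184 ≈ 2080.2, ∠ = arctan(572/2000) ≈ 15.96°
|L| = 5 · 3.2802e+05 / 2.3964e+06 ≈ 0.6844
Gain = 20 log₁₀(0.6844) ≈ -3.29 dB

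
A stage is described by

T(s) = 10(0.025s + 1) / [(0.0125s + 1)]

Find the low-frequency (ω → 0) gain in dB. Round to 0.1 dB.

T(0) = 10 · 1 / 1 = 10
20 log₁₀(10) ≈ 20.00 dB

20.0 dB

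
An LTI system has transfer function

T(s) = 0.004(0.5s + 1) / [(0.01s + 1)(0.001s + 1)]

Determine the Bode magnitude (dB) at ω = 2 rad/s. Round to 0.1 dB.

-45.0 dB

At ω = 2 rad/s:
zero (1 + j2·0.5) = 1 + j1 → |·| ≈ 1.4142, ∠ ≈ 45.00°
pole (1 + j2·0.01) = 1 + j0.02 → |·| ≈ 1.0002, ∠ ≈ 1.15°
pole (1 + j2·0.001) = 1 + j0.002 → |·| ≈ 1, ∠ ≈ 0.11°
|T| = 0.004 · 1.4142 / (1.0002 · 1) ≈ 0.0056557
Gain = 20 log₁₀(0.0056557) ≈ -44.95 dB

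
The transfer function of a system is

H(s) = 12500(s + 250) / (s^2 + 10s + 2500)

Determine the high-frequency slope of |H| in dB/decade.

Each pole contributes −20 dB/decade at high frequency; each zero contributes +20 dB/decade.
Net: 1 zero(s) − 2 pole(s) → -20 dB/decade.

-20 dB/decade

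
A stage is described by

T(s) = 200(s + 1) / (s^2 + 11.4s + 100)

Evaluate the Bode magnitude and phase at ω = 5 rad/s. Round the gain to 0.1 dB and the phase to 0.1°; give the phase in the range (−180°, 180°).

20.7 dB, 41.5°

At s = jω = j5:
zero (s+1): 1 + j5 → |·| = √(1²+5²) = √26 ≈ 5.099, ∠ = arctan(5/1) ≈ 78.69°
quadratic: (j5)² + 11.4·j5 + 100 = 75 + j57 → |·| ≈ 94.202, ∠ ≈ 37.23°
|T| = 200 · 5.099 / 94.202 ≈ 10.826
Gain = 20 log₁₀(10.826) ≈ 20.69 dB
∠T = 78.69° − 37.23° = 41.46°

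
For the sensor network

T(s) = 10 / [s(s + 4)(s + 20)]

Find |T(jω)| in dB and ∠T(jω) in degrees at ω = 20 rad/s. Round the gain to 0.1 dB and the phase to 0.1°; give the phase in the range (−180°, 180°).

At s = jω = j20:
pole (s+4): 4 + j20 → |·| = √(4²+20²) = √416 ≈ 20.396, ∠ = arctan(20/4) ≈ 78.69°
pole (s+20): 20 + j20 → |·| = √(20²+20²) = √800 ≈ 28.284, ∠ = arctan(20/20) ≈ 45.00°
pole at origin: |s| = 20, ∠ = 90.00° (in denominator)
|T| = 10 / 11538 ≈ 0.0008667
Gain = 20 log₁₀(0.0008667) ≈ -61.24 dB
∠T = 0.00° − 213.69° = -213.69° ≡ 146.31° (principal value)

-61.2 dB, 146.3°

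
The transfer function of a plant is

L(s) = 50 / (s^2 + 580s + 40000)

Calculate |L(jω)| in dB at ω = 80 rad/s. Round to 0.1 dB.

Substitute s = j80:
Numerator: 50 = 50 + j0
Denominator: (j80)^2 + 580(j80) + 40000 = 33600 + j46400
|N| = √(50² + 0²) ≈ 50, ∠N ≈ 0.00°
|D| = √(33600² + 46400²) ≈ 57288, ∠D ≈ 54.09°
|L| = 50 / 57288 ≈ 0.00087278
Gain = 20 log₁₀(0.00087278) ≈ -61.18 dB

-61.2 dB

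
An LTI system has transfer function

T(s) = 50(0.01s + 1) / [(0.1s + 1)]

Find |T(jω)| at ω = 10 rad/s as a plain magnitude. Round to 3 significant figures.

At ω = 10 rad/s:
zero (1 + j10·0.01) = 1 + j0.1 → |·| ≈ 1.005, ∠ ≈ 5.71°
pole (1 + j10·0.1) = 1 + j1 → |·| ≈ 1.4142, ∠ ≈ 45.00°
|T| = 50 · 1.005 / (1.4142) ≈ 35.532

35.5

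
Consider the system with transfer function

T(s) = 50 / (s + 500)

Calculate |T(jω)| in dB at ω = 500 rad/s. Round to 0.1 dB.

At s = jω = j500:
pole (s+500): 500 + j500 → |·| = √(500²+500²) = √500000 ≈ 707.11, ∠ = arctan(500/500) ≈ 45.00°
|T| = 50 / 707.11 ≈ 0.07071
Gain = 20 log₁₀(0.07071) ≈ -23.01 dB

-23.0 dB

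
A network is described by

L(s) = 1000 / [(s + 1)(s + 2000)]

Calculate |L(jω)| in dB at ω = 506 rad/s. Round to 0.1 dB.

At s = jω = j506:
pole (s+1): 1 + j506 → |·| = √(1²+506²) = √256037 ≈ 506, ∠ = arctan(506/1) ≈ 89.89°
pole (s+2000): 2000 + j506 → |·| = √(2000²+506²) = √4256036 ≈ 2063, ∠ = arctan(506/2000) ≈ 14.20°
|L| = 1000 / 1.0439e+06 ≈ 0.00095795
Gain = 20 log₁₀(0.00095795) ≈ -60.37 dB

-60.4 dB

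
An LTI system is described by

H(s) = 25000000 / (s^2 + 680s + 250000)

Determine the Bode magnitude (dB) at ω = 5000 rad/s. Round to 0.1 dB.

0.0 dB

At s = jω = j5000:
quadratic: (j5000)² + 680·j5000 + 250000 = -24750000 + j3400000 → |·| ≈ 2.4982e+07, ∠ ≈ 172.18°
|H| = 25000000 / 2.4982e+07 ≈ 1.0007
Gain = 20 log₁₀(1.0007) ≈ 0.01 dB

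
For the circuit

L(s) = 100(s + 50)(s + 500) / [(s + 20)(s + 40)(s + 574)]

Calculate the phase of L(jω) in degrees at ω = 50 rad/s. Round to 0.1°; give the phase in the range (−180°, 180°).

At s = jω = j50:
zero (s+50): 50 + j50 → |·| = √(50²+50²) = √5000 ≈ 70.711, ∠ = arctan(50/50) ≈ 45.00°
zero (s+500): 500 + j50 → |·| = √(500²+50²) = √252500 ≈ 502.49, ∠ = arctan(50/500) ≈ 5.71°
pole (s+20): 20 + j50 → |·| = √(20²+50²) = √2900 ≈ 53.852, ∠ = arctan(50/20) ≈ 68.20°
pole (s+40): 40 + j50 → |·| = √(40²+50²) = √4100 ≈ 64.031, ∠ = arctan(50/40) ≈ 51.34°
pole (s+574): 574 + j50 → |·| = √(574²+50²) = √331976 ≈ 576.17, ∠ = arctan(50/574) ≈ 4.98°
∠L = 50.71° − 124.52° = -73.81°

-73.8°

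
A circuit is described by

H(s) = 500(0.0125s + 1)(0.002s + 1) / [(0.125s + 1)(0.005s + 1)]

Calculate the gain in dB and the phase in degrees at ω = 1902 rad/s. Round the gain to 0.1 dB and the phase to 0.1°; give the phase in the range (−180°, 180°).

26.3 dB, -10.9°

At ω = 1902 rad/s:
zero (1 + j1902·0.0125) = 1 + j23.775 → |·| ≈ 23.796, ∠ ≈ 87.59°
zero (1 + j1902·0.002) = 1 + j3.804 → |·| ≈ 3.9332, ∠ ≈ 75.27°
pole (1 + j1902·0.125) = 1 + j237.75 → |·| ≈ 237.75, ∠ ≈ 89.76°
pole (1 + j1902·0.005) = 1 + j9.51 → |·| ≈ 9.5624, ∠ ≈ 84.00°
|H| = 500 · 23.796 · 3.9332 / (237.75 · 9.5624) ≈ 20.584
Gain = 20 log₁₀(20.584) ≈ 26.27 dB
∠H = (87.59° + 75.27°) − (89.76° + 84.00°) = -10.90°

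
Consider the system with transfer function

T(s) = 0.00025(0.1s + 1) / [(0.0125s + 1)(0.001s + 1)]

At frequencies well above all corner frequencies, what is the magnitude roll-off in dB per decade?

-20 dB/decade

Each pole contributes −20 dB/decade at high frequency; each zero contributes +20 dB/decade.
Net: 1 zero(s) − 2 pole(s) → -20 dB/decade.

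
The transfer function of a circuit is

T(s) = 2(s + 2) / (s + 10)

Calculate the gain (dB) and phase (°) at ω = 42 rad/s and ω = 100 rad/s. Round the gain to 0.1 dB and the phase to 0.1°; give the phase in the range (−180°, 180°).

At s = jω = j42:
zero (s+2): 2 + j42 → |·| = √(2²+42²) = √1768 ≈ 42.048, ∠ = arctan(42/2) ≈ 87.27°
pole (s+10): 10 + j42 → |·| = √(10²+42²) = √1864 ≈ 43.174, ∠ = arctan(42/10) ≈ 76.61°
|T| = 2 · 42.048 / 43.174 ≈ 1.9478
Gain = 20 log₁₀(1.9478) ≈ 5.79 dB
∠T = 87.27° − 76.61° = 10.66°

At s = jω = j100:
zero (s+2): 2 + j100 → |·| = √(2²+100²) = √10004 ≈ 100.02, ∠ = arctan(100/2) ≈ 88.85°
pole (s+10): 10 + j100 → |·| = √(10²+100²) = √10100 ≈ 100.5, ∠ = arctan(100/10) ≈ 84.29°
|T| = 2 · 100.02 / 100.5 ≈ 1.9904
Gain = 20 log₁₀(1.9904) ≈ 5.98 dB
∠T = 88.85° − 84.29° = 4.56°

ω = 42: 5.8 dB, 10.7°; ω = 100: 6.0 dB, 4.6°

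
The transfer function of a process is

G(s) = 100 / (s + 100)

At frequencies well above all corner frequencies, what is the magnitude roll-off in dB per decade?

-20 dB/decade

Each pole contributes −20 dB/decade at high frequency; each zero contributes +20 dB/decade.
Net: 0 zero(s) − 1 pole(s) → -20 dB/decade.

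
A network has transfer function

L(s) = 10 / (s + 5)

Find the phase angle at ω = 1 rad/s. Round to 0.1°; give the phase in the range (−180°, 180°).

-11.3°

Substitute s = j1:
Numerator: 10 = 10 + j0
Denominator: (j1) + 5 = 5 + j1
|N| = √(10² + 0²) ≈ 10, ∠N ≈ 0.00°
|D| = √(5² + 1²) ≈ 5.099, ∠D ≈ 11.31°
∠L = 0.00° − 11.31° = -11.31°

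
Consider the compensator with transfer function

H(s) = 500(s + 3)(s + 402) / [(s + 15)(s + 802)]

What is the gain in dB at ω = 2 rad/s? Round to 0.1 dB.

At s = jω = j2:
zero (s+3): 3 + j2 → |·| = √(3²+2²) = √13 ≈ 3.6056, ∠ = arctan(2/3) ≈ 33.69°
zero (s+402): 402 + j2 → |·| = √(402²+2²) = √161608 ≈ 402, ∠ = arctan(2/402) ≈ 0.29°
pole (s+15): 15 + j2 → |·| = √(15²+2²) = √229 ≈ 15.133, ∠ = arctan(2/15) ≈ 7.59°
pole (s+802): 802 + j2 → |·| = √(802²+2²) = √643208 ≈ 802, ∠ = arctan(2/802) ≈ 0.14°
|H| = 500 · 1449.5 / 12137 ≈ 59.714
Gain = 20 log₁₀(59.714) ≈ 35.52 dB

35.5 dB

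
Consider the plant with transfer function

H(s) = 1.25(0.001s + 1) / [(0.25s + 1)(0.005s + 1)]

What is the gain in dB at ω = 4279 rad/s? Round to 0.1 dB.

-72.4 dB

At ω = 4279 rad/s:
zero (1 + j4279·0.001) = 1 + j4.279 → |·| ≈ 4.3943, ∠ ≈ 76.85°
pole (1 + j4279·0.25) = 1 + j1069.75 → |·| ≈ 1069.8, ∠ ≈ 89.95°
pole (1 + j4279·0.005) = 1 + j21.395 → |·| ≈ 21.418, ∠ ≈ 87.32°
|H| = 1.25 · 4.3943 / (1069.8 · 21.418) ≈ 0.00023973
Gain = 20 log₁₀(0.00023973) ≈ -72.41 dB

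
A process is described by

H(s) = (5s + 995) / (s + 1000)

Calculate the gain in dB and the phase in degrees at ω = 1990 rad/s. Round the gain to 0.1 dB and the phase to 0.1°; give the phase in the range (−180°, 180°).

Substitute s = j1990:
Numerator: 5(j1990) + 995 = 995 + j9950
Denominator: (j1990) + 1000 = 1000 + j1990
|N| = √(995² + 9950²) ≈ 9999.6, ∠N ≈ 84.29°
|D| = √(1000² + 1990²) ≈ 2227.1, ∠D ≈ 63.32°
|H| = 9999.6 / 2227.1 ≈ 4.49
Gain = 20 log₁₀(4.49) ≈ 13.04 dB
∠H = 84.29° − 63.32° = 20.97°

13.0 dB, 21.0°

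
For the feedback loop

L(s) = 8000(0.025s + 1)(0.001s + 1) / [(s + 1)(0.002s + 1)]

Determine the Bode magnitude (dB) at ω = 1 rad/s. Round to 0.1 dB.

75.1 dB

At ω = 1 rad/s:
zero (1 + j1·0.025) = 1 + j0.025 → |·| ≈ 1.0003, ∠ ≈ 1.43°
zero (1 + j1·0.001) = 1 + j0.001 → |·| ≈ 1, ∠ ≈ 0.06°
pole (1 + j1·1) = 1 + j1 → |·| ≈ 1.4142, ∠ ≈ 45.00°
pole (1 + j1·0.002) = 1 + j0.002 → |·| ≈ 1, ∠ ≈ 0.11°
|L| = 8000 · 1.0003 · 1 / (1.4142 · 1) ≈ 5658.6
Gain = 20 log₁₀(5658.6) ≈ 75.05 dB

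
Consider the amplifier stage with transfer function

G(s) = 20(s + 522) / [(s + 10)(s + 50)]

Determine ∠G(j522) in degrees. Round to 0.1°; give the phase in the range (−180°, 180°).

At s = jω = j522:
zero (s+522): 522 + j522 → |·| = √(522²+522²) = √544968 ≈ 738.22, ∠ = arctan(522/522) ≈ 45.00°
pole (s+10): 10 + j522 → |·| = √(10²+522²) = √272584 ≈ 522.1, ∠ = arctan(522/10) ≈ 88.90°
pole (s+50): 50 + j522 → |·| = √(50²+522²) = √274984 ≈ 524.39, ∠ = arctan(522/50) ≈ 84.53°
∠G = 45.00° − 173.43° = -128.43°

-128.4°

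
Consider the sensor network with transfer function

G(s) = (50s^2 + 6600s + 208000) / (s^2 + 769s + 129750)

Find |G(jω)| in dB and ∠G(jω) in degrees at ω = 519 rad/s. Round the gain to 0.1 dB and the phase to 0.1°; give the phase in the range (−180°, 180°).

Substitute s = j519:
Numerator: 50(j519)^2 + 6600(j519) + 208000 = -13260050 + j3425400
Denominator: (j519)^2 + 769(j519) + 129750 = -139611 + j399111
|N| = √(13260050² + 3425400²) ≈ 1.3695e+07, ∠N ≈ 165.52°
|D| = √(139611² + 399111²) ≈ 4.2282e+05, ∠D ≈ 109.28°
|G| = 1.3695e+07 / 4.2282e+05 ≈ 32.39
Gain = 20 log₁₀(32.39) ≈ 30.21 dB
∠G = 165.52° − 109.28° = 56.24°

30.2 dB, 56.2°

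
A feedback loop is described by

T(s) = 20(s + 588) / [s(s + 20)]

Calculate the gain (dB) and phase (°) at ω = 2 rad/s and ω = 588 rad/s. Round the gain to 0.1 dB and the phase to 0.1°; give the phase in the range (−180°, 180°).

At s = jω = j2:
zero (s+588): 588 + j2 → |·| = √(588²+2²) = √345748 ≈ 588, ∠ = arctan(2/588) ≈ 0.19°
pole (s+20): 20 + j2 → |·| = √(20²+2²) = √404 ≈ 20.1, ∠ = arctan(2/20) ≈ 5.71°
pole at origin: |s| = 2, ∠ = 90.00° (in denominator)
|T| = 20 · 588 / 40.2 ≈ 292.54
Gain = 20 log₁₀(292.54) ≈ 49.32 dB
∠T = 0.19° − 95.71° = -95.52°

At s = jω = j588:
zero (s+588): 588 + j588 → |·| = √(588²+588²) = √691488 ≈ 831.56, ∠ = arctan(588/588) ≈ 45.00°
pole (s+20): 20 + j588 → |·| = √(20²+588²) = √346144 ≈ 588.34, ∠ = arctan(588/20) ≈ 88.05°
pole at origin: |s| = 588, ∠ = 90.00° (in denominator)
|T| = 20 · 831.56 / 3.4594e+05 ≈ 0.048075
Gain = 20 log₁₀(0.048075) ≈ -26.36 dB
∠T = 45.00° − 178.05° = -133.05°

ω = 2: 49.3 dB, -95.5°; ω = 588: -26.4 dB, -133.1°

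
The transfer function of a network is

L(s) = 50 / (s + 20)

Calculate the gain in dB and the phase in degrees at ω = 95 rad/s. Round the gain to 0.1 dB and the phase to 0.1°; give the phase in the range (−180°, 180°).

-5.8 dB, -78.1°

Substitute s = j95:
Numerator: 50 = 50 + j0
Denominator: (j95) + 20 = 20 + j95
|N| = √(50² + 0²) ≈ 50, ∠N ≈ 0.00°
|D| = √(20² + 95²) ≈ 97.082, ∠D ≈ 78.11°
|L| = 50 / 97.082 ≈ 0.51503
Gain = 20 log₁₀(0.51503) ≈ -5.76 dB
∠L = 0.00° − 78.11° = -78.11°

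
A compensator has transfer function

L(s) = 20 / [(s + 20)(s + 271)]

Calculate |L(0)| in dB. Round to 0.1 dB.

L(0) = 20 / (20·271) ≈ 0.00369
20 log₁₀(0.00369) ≈ -48.66 dB

-48.7 dB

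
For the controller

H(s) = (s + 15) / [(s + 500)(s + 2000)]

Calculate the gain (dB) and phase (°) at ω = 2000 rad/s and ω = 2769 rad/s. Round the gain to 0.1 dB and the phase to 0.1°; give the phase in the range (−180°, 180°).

ω = 2000: -69.3 dB, -31.4°; ω = 2769: -70.8 dB, -44.2°

At s = jω = j2000:
zero (s+15): 15 + j2000 → |·| = √(15²+2000²) = √4000225 ≈ 2000.1, ∠ = arctan(2000/15) ≈ 89.57°
pole (s+500): 500 + j2000 → |·| = √(500²+2000²) = √4250000 ≈ 2061.6, ∠ = arctan(2000/500) ≈ 75.96°
pole (s+2000): 2000 + j2000 → |·| = √(2000²+2000²) = √8000000 ≈ 2828.4, ∠ = arctan(2000/2000) ≈ 45.00°
|H| = 1 · 2000.1 / 5.831e+06 ≈ 0.00034301
Gain = 20 log₁₀(0.00034301) ≈ -69.29 dB
∠H = 89.57° − 120.96° = -31.39°

At s = jω = j2769:
zero (s+15): 15 + j2769 → |·| = √(15²+2769²) = √7667586 ≈ 2769, ∠ = arctan(2769/15) ≈ 89.69°
pole (s+500): 500 + j2769 → |·| = √(500²+2769²) = √7917361 ≈ 2813.8, ∠ = arctan(2769/500) ≈ 79.76°
pole (s+2000): 2000 + j2769 → |·| = √(2000²+2769²) = √11667361 ≈ 3415.8, ∠ = arctan(2769/2000) ≈ 54.16°
|H| = 1 · 2769 / 9.6114e+06 ≈ 0.0002881
Gain = 20 log₁₀(0.0002881) ≈ -70.81 dB
∠H = 89.69° − 133.92° = -44.23°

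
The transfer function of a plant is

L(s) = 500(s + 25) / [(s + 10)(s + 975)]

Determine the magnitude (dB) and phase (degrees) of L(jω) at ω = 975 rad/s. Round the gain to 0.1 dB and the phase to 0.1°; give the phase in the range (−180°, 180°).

-8.8 dB, -45.9°

At s = jω = j975:
zero (s+25): 25 + j975 → |·| = √(25²+975²) = √951250 ≈ 975.32, ∠ = arctan(975/25) ≈ 88.53°
pole (s+10): 10 + j975 → |·| = √(10²+975²) = √950725 ≈ 975.05, ∠ = arctan(975/10) ≈ 89.41°
pole (s+975): 975 + j975 → |·| = √(975²+975²) = √1901250 ≈ 1378.9, ∠ = arctan(975/975) ≈ 45.00°
|L| = 500 · 975.32 / 1.3445e+06 ≈ 0.36271
Gain = 20 log₁₀(0.36271) ≈ -8.81 dB
∠L = 88.53° − 134.41° = -45.88°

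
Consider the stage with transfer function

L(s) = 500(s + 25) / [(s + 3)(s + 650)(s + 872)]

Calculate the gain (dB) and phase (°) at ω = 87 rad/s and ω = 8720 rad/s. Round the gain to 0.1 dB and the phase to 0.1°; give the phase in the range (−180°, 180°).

At s = jω = j87:
zero (s+25): 25 + j87 → |·| = √(25²+87²) = √8194 ≈ 90.521, ∠ = arctan(87/25) ≈ 73.97°
pole (s+3): 3 + j87 → |·| = √(3²+87²) = √7578 ≈ 87.052, ∠ = arctan(87/3) ≈ 88.03°
pole (s+650): 650 + j87 → |·| = √(650²+87²) = √430069 ≈ 655.8, ∠ = arctan(87/650) ≈ 7.62°
pole (s+872): 872 + j87 → |·| = √(872²+87²) = √767953 ≈ 876.33, ∠ = arctan(87/872) ≈ 5.70°
|L| = 500 · 90.521 / 5.0029e+07 ≈ 0.00090469
Gain = 20 log₁₀(0.00090469) ≈ -60.87 dB
∠L = 73.97° − 101.35° = -27.38°

At s = jω = j8720:
zero (s+25): 25 + j8720 → |·| = √(25²+8720²) = √76039025 ≈ 8720, ∠ = arctan(8720/25) ≈ 89.84°
pole (s+3): 3 + j8720 → |·| = √(3²+8720²) = √76038409 ≈ 8720, ∠ = arctan(8720/3) ≈ 89.98°
pole (s+650): 650 + j8720 → |·| = √(650²+8720²) = √76460900 ≈ 8744.2, ∠ = arctan(8720/650) ≈ 85.74°
pole (s+872): 872 + j8720 → |·| = √(872²+8720²) = √76798784 ≈ 8763.5, ∠ = arctan(8720/872) ≈ 84.29°
|L| = 500 · 8720 / 6.6821e+11 ≈ 6.5249e-06
Gain = 20 log₁₀(6.5249e-06) ≈ -103.71 dB
∠L = 89.84° − 260.01° = -170.17°

ω = 87: -60.9 dB, -27.4°; ω = 8720: -103.7 dB, -170.2°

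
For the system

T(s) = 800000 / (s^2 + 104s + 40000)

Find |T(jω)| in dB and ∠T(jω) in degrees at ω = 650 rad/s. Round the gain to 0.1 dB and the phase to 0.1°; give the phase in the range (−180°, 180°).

At s = jω = j650:
quadratic: (j650)² + 104·j650 + 40000 = -382500 + j67600 → |·| ≈ 3.8843e+05, ∠ ≈ 169.98°
|T| = 800000 / 3.8843e+05 ≈ 2.0596
Gain = 20 log₁₀(2.0596) ≈ 6.28 dB
∠T = 0.00° − 169.98° = -169.98°

6.3 dB, -170.0°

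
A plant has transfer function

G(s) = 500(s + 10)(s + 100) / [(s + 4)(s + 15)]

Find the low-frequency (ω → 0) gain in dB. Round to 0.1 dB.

G(0) = 500·10·100 / (4·15) ≈ 8333.3
20 log₁₀(8333.3) ≈ 78.42 dB

78.4 dB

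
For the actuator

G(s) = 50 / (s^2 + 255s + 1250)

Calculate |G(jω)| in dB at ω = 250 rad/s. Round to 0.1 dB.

Substitute s = j250:
Numerator: 50 = 50 + j0
Denominator: (j250)^2 + 255(j250) + 1250 = -61250 + j63750
|N| = √(50² + 0²) ≈ 50, ∠N ≈ 0.00°
|D| = √(61250² + 63750²) ≈ 88406, ∠D ≈ 133.85°
|G| = 50 / 88406 ≈ 0.00056557
Gain = 20 log₁₀(0.00056557) ≈ -64.95 dB

-65.0 dB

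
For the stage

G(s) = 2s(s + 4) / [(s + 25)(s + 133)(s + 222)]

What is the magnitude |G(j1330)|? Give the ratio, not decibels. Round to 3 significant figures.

At s = jω = j1330:
zero (s+4): 4 + j1330 → |·| = √(4²+1330²) = √1768916 ≈ 1330, ∠ = arctan(1330/4) ≈ 89.83°
zero at origin: s = j1330 → |·| = 1330, ∠ = 90.00°
pole (s+25): 25 + j1330 → |·| = √(25²+1330²) = √1769525 ≈ 1330.2, ∠ = arctan(1330/25) ≈ 88.92°
pole (s+133): 133 + j1330 → |·| = √(133²+1330²) = √1786589 ≈ 1336.6, ∠ = arctan(1330/133) ≈ 84.29°
pole (s+222): 222 + j1330 → |·| = √(222²+1330²) = √1818184 ≈ 1348.4, ∠ = arctan(1330/222) ≈ 80.52°
|G| = 2 · 1.7689e+06 / 2.3974e+09 ≈ 0.0014757

0.00148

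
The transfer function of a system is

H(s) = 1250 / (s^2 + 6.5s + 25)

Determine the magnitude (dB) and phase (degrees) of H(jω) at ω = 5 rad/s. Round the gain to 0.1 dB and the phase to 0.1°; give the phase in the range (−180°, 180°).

At s = jω = j5:
quadratic: (j5)² + 6.5·j5 + 25 = 0 + j32.5 → |·| ≈ 32.5, ∠ ≈ 90.00°
|H| = 1250 / 32.5 ≈ 38.462
Gain = 20 log₁₀(38.462) ≈ 31.70 dB
∠H = 0.00° − 90.00° = -90.00°

31.7 dB, -90.0°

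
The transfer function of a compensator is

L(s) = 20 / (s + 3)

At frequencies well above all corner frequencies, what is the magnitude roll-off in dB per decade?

-20 dB/decade

Each pole contributes −20 dB/decade at high frequency; each zero contributes +20 dB/decade.
Net: 0 zero(s) − 1 pole(s) → -20 dB/decade.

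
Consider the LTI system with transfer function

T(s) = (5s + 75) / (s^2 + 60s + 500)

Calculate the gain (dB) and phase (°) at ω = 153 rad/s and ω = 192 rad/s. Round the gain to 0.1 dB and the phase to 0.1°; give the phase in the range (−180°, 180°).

ω = 153: -30.1 dB, -73.8°; ω = 192: -32.0 dB, -76.9°

Substitute s = j153:
Numerator: 5(j153) + 75 = 75 + j765
Denominator: (j153)^2 + 60(j153) + 500 = -22909 + j9180
|N| = √(75² + 765²) ≈ 768.67, ∠N ≈ 84.40°
|D| = √(22909² + 9180²) ≈ 24680, ∠D ≈ 158.16°
|T| = 768.67 / 24680 ≈ 0.031145
Gain = 20 log₁₀(0.031145) ≈ -30.13 dB
∠T = 84.40° − 158.16° = -73.76°

Substitute s = j192:
Numerator: 5(j192) + 75 = 75 + j960
Denominator: (j192)^2 + 60(j192) + 500 = -36364 + j11520
|N| = √(75² + 960²) ≈ 962.93, ∠N ≈ 85.53°
|D| = √(36364² + 11520²) ≈ 38145, ∠D ≈ 162.42°
|T| = 962.93 / 38145 ≈ 0.025244
Gain = 20 log₁₀(0.025244) ≈ -31.96 dB
∠T = 85.53° − 162.42° = -76.89°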